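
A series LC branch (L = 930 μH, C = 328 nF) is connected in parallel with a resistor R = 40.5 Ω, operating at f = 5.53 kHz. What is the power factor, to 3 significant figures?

0.807

ω = 2πf = 34750 rad/s
X_L = ωL = 32.3 Ω
X_C = 1/(ωC) = 87.7 Ω
Branch 1: Z₁ = R = 40.5 Ω
Branch 2 (series LC): Z₂ = j(X_L − X_C) = −j55.4 Ω
Parallel: Z = Z₁Z₂/(Z₁+Z₂), |Z| = 32.7 Ω, ∠Z = -36.2°
cos φ = cos(-36.2°) = 0.807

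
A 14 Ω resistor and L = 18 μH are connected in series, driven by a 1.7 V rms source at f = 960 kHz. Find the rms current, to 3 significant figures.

ω = 2πf = 6.032e+06 rad/s
X_L = ωL = 109 Ω
Z = 14.0 + j109 Ω
|Z| = √(14.0² + 109²) = 109 Ω
I = V/|Z| = 1.7/109 = 15.5 mA

15.5 mA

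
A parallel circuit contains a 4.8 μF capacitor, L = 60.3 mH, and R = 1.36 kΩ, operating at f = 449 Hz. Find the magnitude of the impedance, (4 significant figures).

ω = 2πf = 2821 rad/s
X_L = ωL = 170.1 Ω
X_C = 1/(ωC) = 73.85 Ω
Parallel: admittances add. Y = 1/R + 1/(jωL) + jωC
Y = (0.0007353 + j0.007663) S
|Y| = 0.007698 S → |Z| = 1/|Y| = 129.9 Ω, ∠Z = −∠Y = -84.52°

129.9 Ω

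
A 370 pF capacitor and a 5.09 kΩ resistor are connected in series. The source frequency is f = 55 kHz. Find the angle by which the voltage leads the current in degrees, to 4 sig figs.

ω = 2πf = 345600 rad/s
X_C = 1/(ωC) = 7821 Ω
Z = 5090 − j7821 Ω
|Z| = √(5090² + 7821²) = 9331 Ω
∠Z = arctan(-7821/5090) = -56.94°

-56.94°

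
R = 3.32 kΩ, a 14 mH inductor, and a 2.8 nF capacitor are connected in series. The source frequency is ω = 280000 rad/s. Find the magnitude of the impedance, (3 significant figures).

X_L = ωL = 3920 Ω
X_C = 1/(ωC) = 1280 Ω
Net reactance X = X_L − X_C = 2640 Ω
Z = 3320 + j2640 Ω
|Z| = √(3320² + 2640²) = 4240 Ω

4240 Ω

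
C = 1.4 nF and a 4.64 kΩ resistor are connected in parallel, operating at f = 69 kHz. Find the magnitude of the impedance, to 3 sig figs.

1550 Ω

ω = 2πf = 433500 rad/s
X_C = 1/(ωC) = 1650 Ω
Parallel: admittances add. Y = 1/R + jωC
Y = (0.000216 + j0.000607) S
|Y| = 0.000644 S → |Z| = 1/|Y| = 1550 Ω, ∠Z = −∠Y = -70.5°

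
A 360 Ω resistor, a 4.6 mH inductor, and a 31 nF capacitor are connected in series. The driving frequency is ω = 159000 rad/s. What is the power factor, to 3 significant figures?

X_L = ωL = 731 Ω
X_C = 1/(ωC) = 203 Ω
Net reactance X = X_L − X_C = 529 Ω
Z = 360 + j529 Ω
|Z| = √(360² + 529²) = 639 Ω
∠Z = arctan(529/360) = 55.7°
cos φ = cos(55.7°) = 0.563

0.563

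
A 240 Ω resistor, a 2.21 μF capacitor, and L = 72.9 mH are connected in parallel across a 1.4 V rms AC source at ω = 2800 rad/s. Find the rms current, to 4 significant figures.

6.106 mA

X_L = ωL = 204.1 Ω
X_C = 1/(ωC) = 161.6 Ω
Parallel: admittances add. Y = 1/R + 1/(jωL) + jωC
Y = (0.004167 + j0.001289) S
|Y| = 0.004361 S → |Z| = 1/|Y| = 229.3 Ω, ∠Z = −∠Y = -17.19°
I = V/|Z| = 1.4/229.3 = 6.106 mA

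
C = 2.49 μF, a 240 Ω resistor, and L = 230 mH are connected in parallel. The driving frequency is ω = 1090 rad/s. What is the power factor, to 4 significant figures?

0.9562

X_L = ωL = 250.7 Ω
X_C = 1/(ωC) = 368.4 Ω
Parallel: admittances add. Y = 1/R + 1/(jωL) + jωC
Y = (0.004167 − j0.001275) S
|Y| = 0.004357 S → |Z| = 1/|Y| = 229.5 Ω, ∠Z = −∠Y = 17.01°
cos φ = cos(17.01°) = 0.9562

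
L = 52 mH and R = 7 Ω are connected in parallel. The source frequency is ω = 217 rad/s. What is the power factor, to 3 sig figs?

0.850

X_L = ωL = 11.3 Ω
Parallel: admittances add. Y = 1/R + 1/(jωL)
Y = (0.143 − j0.0886) S
|Y| = 0.168 S → |Z| = 1/|Y| = 5.95 Ω, ∠Z = −∠Y = 31.8°
cos φ = cos(31.8°) = 0.850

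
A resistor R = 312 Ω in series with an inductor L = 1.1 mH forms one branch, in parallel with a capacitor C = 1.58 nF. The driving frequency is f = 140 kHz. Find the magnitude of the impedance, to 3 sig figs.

ω = 2πf = 879600 rad/s
X_L = ωL = 968 Ω
X_C = 1/(ωC) = 720 Ω
Branch 1 (R+jX_L): Z₁ = 312 + j968 Ω, |Z₁| = 1020 Ω
Branch 2 (−jX_C): Z₂ = −j720 Ω
Parallel: Z = Z₁Z₂/(Z₁+Z₂), |Z| = 1840 Ω, ∠Z = -56.4°

1840 Ω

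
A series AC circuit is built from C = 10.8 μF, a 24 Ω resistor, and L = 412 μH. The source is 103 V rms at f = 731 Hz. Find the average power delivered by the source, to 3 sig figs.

280 W

ω = 2πf = 4593 rad/s
X_L = ωL = 1.89 Ω
X_C = 1/(ωC) = 20.2 Ω
Net reactance X = X_L − X_C = -18.3 Ω
Z = 24.0 − j18.3 Ω
|Z| = √(24.0² + 18.3²) = 30.2 Ω
∠Z = arctan(-18.3/24.0) = -37.3°
I = V/|Z| = 3.42 A
P = VI cos φ = 103 × 3.42 × cos(-37.3°) = 280 W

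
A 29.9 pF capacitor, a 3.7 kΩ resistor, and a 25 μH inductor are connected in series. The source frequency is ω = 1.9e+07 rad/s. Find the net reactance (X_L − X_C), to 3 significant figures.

X_L = ωL = 475 Ω
X_C = 1/(ωC) = 1760 Ω
X = 475 − 1760 = -1290 Ω

-1290 Ω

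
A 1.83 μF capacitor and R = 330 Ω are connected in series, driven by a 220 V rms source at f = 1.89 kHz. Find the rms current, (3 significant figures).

ω = 2πf = 11880 rad/s
X_C = 1/(ωC) = 46.0 Ω
Z = 330 − j46.0 Ω
|Z| = √(330² + 46.0²) = 333 Ω
I = V/|Z| = 220/333 = 660 mA

660 mA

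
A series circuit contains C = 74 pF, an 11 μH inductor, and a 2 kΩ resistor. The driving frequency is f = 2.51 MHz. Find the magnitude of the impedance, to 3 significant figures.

2110 Ω

ω = 2πf = 1.577e+07 rad/s
X_L = ωL = 173 Ω
X_C = 1/(ωC) = 857 Ω
Net reactance X = X_L − X_C = -683 Ω
Z = 2000 − j683 Ω
|Z| = √(2000² + 683²) = 2110 Ω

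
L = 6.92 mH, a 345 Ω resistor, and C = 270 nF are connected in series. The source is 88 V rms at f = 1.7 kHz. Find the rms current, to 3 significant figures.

200 mA

ω = 2πf = 10680 rad/s
X_L = ωL = 73.9 Ω
X_C = 1/(ωC) = 347 Ω
Net reactance X = X_L − X_C = -273 Ω
Z = 345 − j273 Ω
|Z| = √(345² + 273²) = 440 Ω
I = V/|Z| = 88/440 = 200 mA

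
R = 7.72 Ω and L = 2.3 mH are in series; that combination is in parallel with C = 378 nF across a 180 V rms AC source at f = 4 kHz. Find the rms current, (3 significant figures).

ω = 2πf = 25130 rad/s
X_L = ωL = 57.8 Ω
X_C = 1/(ωC) = 105 Ω
Branch 1 (R+jX_L): Z₁ = 7.72 + j57.8 Ω, |Z₁| = 58.3 Ω
Branch 2 (−jX_C): Z₂ = −j105 Ω
Parallel: Z = Z₁Z₂/(Z₁+Z₂), |Z| = 128 Ω, ∠Z = 73.2°
I = V/|Z| = 180/128 = 1.41 A

1.41 A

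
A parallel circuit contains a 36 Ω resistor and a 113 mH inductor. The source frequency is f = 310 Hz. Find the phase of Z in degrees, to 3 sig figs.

9.29°

ω = 2πf = 1948 rad/s
X_L = ωL = 220 Ω
Parallel: admittances add. Y = 1/R + 1/(jωL)
Y = (0.0278 − j0.00454) S
|Y| = 0.0281 S → |Z| = 1/|Y| = 35.5 Ω, ∠Z = −∠Y = 9.29°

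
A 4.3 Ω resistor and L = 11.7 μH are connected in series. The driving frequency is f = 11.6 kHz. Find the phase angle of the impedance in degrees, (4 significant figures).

ω = 2πf = 72880 rad/s
X_L = ωL = 0.8528 Ω
Z = 4.300 + j0.8528 Ω
|Z| = √(4.300² + 0.8528²) = 4.384 Ω
∠Z = arctan(0.8528/4.300) = 11.22°

11.22°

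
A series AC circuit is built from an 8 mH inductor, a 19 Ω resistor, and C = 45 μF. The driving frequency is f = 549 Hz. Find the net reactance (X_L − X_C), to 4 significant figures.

21.15 Ω

ω = 2πf = 3449 rad/s
X_L = ωL = 27.60 Ω
X_C = 1/(ωC) = 6.442 Ω
X = 27.60 − 6.442 = 21.15 Ω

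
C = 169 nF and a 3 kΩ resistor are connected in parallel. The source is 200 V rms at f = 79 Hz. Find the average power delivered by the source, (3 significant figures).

ω = 2πf = 496.4 rad/s
X_C = 1/(ωC) = 11900 Ω
Parallel: admittances add. Y = 1/R + jωC
Y = (0.000333 + j8.39e-05) S
|Y| = 0.000344 S → |Z| = 1/|Y| = 2910 Ω, ∠Z = −∠Y = -14.1°
I = V/|Z| = 68.7 mA
P = VI cos φ = 200 × 0.0687 × cos(-14.1°) = 13.3 W

13.3 W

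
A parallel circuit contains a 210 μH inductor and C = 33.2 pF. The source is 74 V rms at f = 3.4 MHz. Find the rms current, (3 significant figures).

ω = 2πf = 2.136e+07 rad/s
X_L = ωL = 4490 Ω
X_C = 1/(ωC) = 1410 Ω
Parallel: admittances add. Y = 1/(jωL) + jωC
Y = (0 + j0.000486) S
|Y| = 0.000486 S → |Z| = 1/|Y| = 2060 Ω, ∠Z = −∠Y = -90.0°
I = V/|Z| = 74/2060 = 36.0 mA

36.0 mA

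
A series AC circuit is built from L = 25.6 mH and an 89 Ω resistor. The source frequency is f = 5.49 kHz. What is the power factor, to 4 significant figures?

ω = 2πf = 34490 rad/s
X_L = ωL = 883.1 Ω
Z = 89.00 + j883.1 Ω
|Z| = √(89.00² + 883.1²) = 887.5 Ω
∠Z = arctan(883.1/89.00) = 84.24°
cos φ = cos(84.24°) = 0.1003

0.1003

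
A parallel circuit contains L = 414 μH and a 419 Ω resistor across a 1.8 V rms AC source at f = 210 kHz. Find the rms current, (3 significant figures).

ω = 2πf = 1.319e+06 rad/s
X_L = ωL = 546 Ω
Parallel: admittances add. Y = 1/R + 1/(jωL)
Y = (0.00239 − j0.00183) S
|Y| = 0.00301 S → |Z| = 1/|Y| = 332 Ω, ∠Z = −∠Y = 37.5°
I = V/|Z| = 1.8/332 = 5.41 mA

5.41 mA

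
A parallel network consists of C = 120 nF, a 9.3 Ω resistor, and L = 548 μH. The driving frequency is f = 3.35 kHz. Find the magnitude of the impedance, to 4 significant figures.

7.323 Ω

ω = 2πf = 21050 rad/s
X_L = ωL = 11.53 Ω
X_C = 1/(ωC) = 395.9 Ω
Parallel: admittances add. Y = 1/R + 1/(jωL) + jωC
Y = (0.1075 − j0.08417) S
|Y| = 0.1366 S → |Z| = 1/|Y| = 7.323 Ω, ∠Z = −∠Y = 38.05°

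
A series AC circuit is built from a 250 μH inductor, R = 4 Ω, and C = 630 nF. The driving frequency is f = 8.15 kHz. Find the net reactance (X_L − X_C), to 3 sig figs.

-18.2 Ω

ω = 2πf = 51210 rad/s
X_L = ωL = 12.8 Ω
X_C = 1/(ωC) = 31.0 Ω
X = 12.8 − 31.0 = -18.2 Ω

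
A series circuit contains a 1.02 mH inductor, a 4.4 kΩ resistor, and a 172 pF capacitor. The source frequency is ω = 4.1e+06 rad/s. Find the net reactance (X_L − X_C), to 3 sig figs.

2760 Ω

X_L = ωL = 4180 Ω
X_C = 1/(ωC) = 1420 Ω
X = 4180 − 1420 = 2760 Ω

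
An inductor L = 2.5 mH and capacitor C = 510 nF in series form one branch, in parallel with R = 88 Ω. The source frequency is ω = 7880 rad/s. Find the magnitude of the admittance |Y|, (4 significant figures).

12.17 mS

X_L = ωL = 19.70 Ω
X_C = 1/(ωC) = 248.8 Ω
Branch 1: Z₁ = R = 88.00 Ω
Branch 2 (series LC): Z₂ = j(X_L − X_C) = −j229.1 Ω
Parallel: Z = Z₁Z₂/(Z₁+Z₂), |Z| = 82.15 Ω, ∠Z = -21.01°
|Y| = 1/|Z| = 12.17 mS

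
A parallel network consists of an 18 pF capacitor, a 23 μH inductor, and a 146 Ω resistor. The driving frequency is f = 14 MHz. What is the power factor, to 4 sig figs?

0.9876

ω = 2πf = 8.796e+07 rad/s
X_L = ωL = 2023 Ω
X_C = 1/(ωC) = 631.6 Ω
Parallel: admittances add. Y = 1/R + 1/(jωL) + jωC
Y = (0.006849 + j0.001089) S
|Y| = 0.006935 S → |Z| = 1/|Y| = 144.2 Ω, ∠Z = −∠Y = -9.035°
cos φ = cos(-9.035°) = 0.9876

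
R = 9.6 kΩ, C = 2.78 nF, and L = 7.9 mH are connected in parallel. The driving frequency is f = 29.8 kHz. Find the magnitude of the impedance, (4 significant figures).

ω = 2πf = 187200 rad/s
X_L = ωL = 1479 Ω
X_C = 1/(ωC) = 1921 Ω
Parallel: admittances add. Y = 1/R + 1/(jωL) + jωC
Y = (0.0001042 − j0.0001555) S
|Y| = 0.0001872 S → |Z| = 1/|Y| = 5342 Ω, ∠Z = −∠Y = 56.19°

5342 Ω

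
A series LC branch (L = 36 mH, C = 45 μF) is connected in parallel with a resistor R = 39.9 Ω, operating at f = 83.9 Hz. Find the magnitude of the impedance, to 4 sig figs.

20.04 Ω

ω = 2πf = 527.2 rad/s
X_L = ωL = 18.98 Ω
X_C = 1/(ωC) = 42.15 Ω
Branch 1: Z₁ = R = 39.90 Ω
Branch 2 (series LC): Z₂ = j(X_L − X_C) = −j23.18 Ω
Parallel: Z = Z₁Z₂/(Z₁+Z₂), |Z| = 20.04 Ω, ∠Z = -59.85°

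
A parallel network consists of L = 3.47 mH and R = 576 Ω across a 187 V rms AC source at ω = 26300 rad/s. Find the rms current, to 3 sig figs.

X_L = ωL = 91.3 Ω
Parallel: admittances add. Y = 1/R + 1/(jωL)
Y = (0.00174 − j0.0110) S
|Y| = 0.0111 S → |Z| = 1/|Y| = 90.1 Ω, ∠Z = −∠Y = 81.0°
I = V/|Z| = 187/90.1 = 2.07 A

2.07 A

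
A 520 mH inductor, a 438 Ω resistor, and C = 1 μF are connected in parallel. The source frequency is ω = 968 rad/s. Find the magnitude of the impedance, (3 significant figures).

X_L = ωL = 503 Ω
X_C = 1/(ωC) = 1030 Ω
Parallel: admittances add. Y = 1/R + 1/(jωL) + jωC
Y = (0.00228 − j0.00102) S
|Y| = 0.00250 S → |Z| = 1/|Y| = 400 Ω, ∠Z = −∠Y = 24.0°

400 Ω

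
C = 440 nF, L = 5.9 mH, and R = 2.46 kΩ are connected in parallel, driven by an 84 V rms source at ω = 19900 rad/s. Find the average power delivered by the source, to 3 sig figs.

X_L = ωL = 117 Ω
X_C = 1/(ωC) = 114 Ω
Parallel: admittances add. Y = 1/R + 1/(jωL) + jωC
Y = (0.000407 + j0.000239) S
|Y| = 0.000471 S → |Z| = 1/|Y| = 2120 Ω, ∠Z = −∠Y = -30.4°
I = V/|Z| = 39.6 mA
P = VI cos φ = 84 × 0.0396 × cos(-30.4°) = 2.87 W

2.87 W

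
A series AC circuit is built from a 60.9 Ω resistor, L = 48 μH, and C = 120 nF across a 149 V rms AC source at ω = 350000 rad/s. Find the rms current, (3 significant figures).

2.43 A

X_L = ωL = 16.8 Ω
X_C = 1/(ωC) = 23.8 Ω
Net reactance X = X_L − X_C = -7.01 Ω
Z = 60.9 − j7.01 Ω
|Z| = √(60.9² + 7.01²) = 61.3 Ω
I = V/|Z| = 149/61.3 = 2.43 A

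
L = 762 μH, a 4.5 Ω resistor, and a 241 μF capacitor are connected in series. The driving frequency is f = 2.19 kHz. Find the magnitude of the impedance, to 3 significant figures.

ω = 2πf = 13760 rad/s
X_L = ωL = 10.5 Ω
X_C = 1/(ωC) = 0.302 Ω
Net reactance X = X_L − X_C = 10.2 Ω
Z = 4.50 + j10.2 Ω
|Z| = √(4.50² + 10.2²) = 11.1 Ω

11.1 Ω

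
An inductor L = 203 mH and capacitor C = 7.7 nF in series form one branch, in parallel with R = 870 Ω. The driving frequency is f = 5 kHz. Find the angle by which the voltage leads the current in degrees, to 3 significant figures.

ω = 2πf = 31420 rad/s
X_L = ωL = 6380 Ω
X_C = 1/(ωC) = 4130 Ω
Branch 1: Z₁ = R = 870 Ω
Branch 2 (series LC): Z₂ = j(X_L − X_C) = j2240 Ω
Parallel: Z = Z₁Z₂/(Z₁+Z₂), |Z| = 811 Ω, ∠Z = 21.2°

21.2°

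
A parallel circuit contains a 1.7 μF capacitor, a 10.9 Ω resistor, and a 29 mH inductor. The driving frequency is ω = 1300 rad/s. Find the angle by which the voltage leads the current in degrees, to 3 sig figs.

X_L = ωL = 37.7 Ω
X_C = 1/(ωC) = 452 Ω
Parallel: admittances add. Y = 1/R + 1/(jωL) + jωC
Y = (0.0917 − j0.0243) S
|Y| = 0.0949 S → |Z| = 1/|Y| = 10.5 Ω, ∠Z = −∠Y = 14.8°

14.8°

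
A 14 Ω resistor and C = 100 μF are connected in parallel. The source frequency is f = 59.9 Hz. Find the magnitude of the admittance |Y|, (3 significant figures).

80.7 mS

ω = 2πf = 376.4 rad/s
X_C = 1/(ωC) = 26.6 Ω
Parallel: admittances add. Y = 1/R + jωC
Y = (0.0714 + j0.0376) S
|Y| = 0.0807 S → |Z| = 1/|Y| = 12.4 Ω, ∠Z = −∠Y = -27.8°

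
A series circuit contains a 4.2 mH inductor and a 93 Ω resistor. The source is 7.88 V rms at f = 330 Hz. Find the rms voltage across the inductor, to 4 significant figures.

0.7347 V

ω = 2πf = 2073 rad/s
X_L = ωL = 8.708 Ω
Z = 93.00 + j8.708 Ω
|Z| = √(93.00² + 8.708²) = 93.41 Ω
I = V/|Z| = 84.36 mA
V_L = I·|Z_L| = 0.08436 × 8.708 = 0.7347 V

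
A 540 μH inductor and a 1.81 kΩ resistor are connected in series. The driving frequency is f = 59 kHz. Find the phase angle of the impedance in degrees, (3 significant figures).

ω = 2πf = 370700 rad/s
X_L = ωL = 200 Ω
Z = 1810 + j200 Ω
|Z| = √(1810² + 200²) = 1820 Ω
∠Z = arctan(200/1810) = 6.31°

6.31°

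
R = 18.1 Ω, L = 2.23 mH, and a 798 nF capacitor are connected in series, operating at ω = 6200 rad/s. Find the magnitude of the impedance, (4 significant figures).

X_L = ωL = 13.83 Ω
X_C = 1/(ωC) = 202.1 Ω
Net reactance X = X_L − X_C = -188.3 Ω
Z = 18.10 − j188.3 Ω
|Z| = √(18.10² + 188.3²) = 189.2 Ω

189.2 Ω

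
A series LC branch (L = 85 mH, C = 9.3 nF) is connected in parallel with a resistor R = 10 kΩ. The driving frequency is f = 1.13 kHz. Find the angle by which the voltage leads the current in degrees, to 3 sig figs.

ω = 2πf = 7100 rad/s
X_L = ωL = 603 Ω
X_C = 1/(ωC) = 15100 Ω
Branch 1: Z₁ = R = 10000 Ω
Branch 2 (series LC): Z₂ = j(X_L − X_C) = −j14500 Ω
Parallel: Z = Z₁Z₂/(Z₁+Z₂), |Z| = 8240 Ω, ∠Z = -34.5°

-34.5°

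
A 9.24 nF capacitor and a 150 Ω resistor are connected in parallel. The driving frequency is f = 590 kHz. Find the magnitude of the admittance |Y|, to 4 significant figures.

ω = 2πf = 3.707e+06 rad/s
X_C = 1/(ωC) = 29.19 Ω
Parallel: admittances add. Y = 1/R + jωC
Y = (0.006667 + j0.03425) S
|Y| = 0.03490 S → |Z| = 1/|Y| = 28.66 Ω, ∠Z = −∠Y = -78.99°

34.90 mS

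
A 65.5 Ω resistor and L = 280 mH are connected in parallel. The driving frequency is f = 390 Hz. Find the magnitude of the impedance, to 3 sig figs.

65.2 Ω

ω = 2πf = 2450 rad/s
X_L = ωL = 686 Ω
Parallel: admittances add. Y = 1/R + 1/(jωL)
Y = (0.0153 − j0.00146) S
|Y| = 0.0153 S → |Z| = 1/|Y| = 65.2 Ω, ∠Z = −∠Y = 5.45°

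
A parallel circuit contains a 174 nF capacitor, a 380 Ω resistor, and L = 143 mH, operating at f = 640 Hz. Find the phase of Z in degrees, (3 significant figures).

ω = 2πf = 4021 rad/s
X_L = ωL = 575 Ω
X_C = 1/(ωC) = 1430 Ω
Parallel: admittances add. Y = 1/R + 1/(jωL) + jωC
Y = (0.00263 − j0.00104) S
|Y| = 0.00283 S → |Z| = 1/|Y| = 353 Ω, ∠Z = −∠Y = 21.6°

21.6°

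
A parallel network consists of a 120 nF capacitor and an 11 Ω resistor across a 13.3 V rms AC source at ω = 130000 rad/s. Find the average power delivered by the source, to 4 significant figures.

X_C = 1/(ωC) = 64.10 Ω
Parallel: admittances add. Y = 1/R + jωC
Y = (0.09091 + j0.01560) S
|Y| = 0.09224 S → |Z| = 1/|Y| = 10.84 Ω, ∠Z = −∠Y = -9.737°
I = V/|Z| = 1.227 A
P = VI cos φ = 13.3 × 1.227 × cos(-9.737°) = 16.08 W

16.08 W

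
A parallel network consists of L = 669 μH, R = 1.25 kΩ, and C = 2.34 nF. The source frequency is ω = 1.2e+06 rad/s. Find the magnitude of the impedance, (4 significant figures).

569.7 Ω

X_L = ωL = 802.8 Ω
X_C = 1/(ωC) = 356.1 Ω
Parallel: admittances add. Y = 1/R + 1/(jωL) + jωC
Y = (0.0008000 + j0.001562) S
|Y| = 0.001755 S → |Z| = 1/|Y| = 569.7 Ω, ∠Z = −∠Y = -62.89°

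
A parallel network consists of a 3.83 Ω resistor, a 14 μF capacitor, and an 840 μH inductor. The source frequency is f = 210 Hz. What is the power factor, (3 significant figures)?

ω = 2πf = 1319 rad/s
X_L = ωL = 1.11 Ω
X_C = 1/(ωC) = 54.1 Ω
Parallel: admittances add. Y = 1/R + 1/(jωL) + jωC
Y = (0.261 − j0.884) S
|Y| = 0.922 S → |Z| = 1/|Y| = 1.09 Ω, ∠Z = −∠Y = 73.5°
cos φ = cos(73.5°) = 0.283

0.283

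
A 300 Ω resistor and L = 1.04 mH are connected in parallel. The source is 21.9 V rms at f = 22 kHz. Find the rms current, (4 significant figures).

ω = 2πf = 138200 rad/s
X_L = ωL = 143.8 Ω
Parallel: admittances add. Y = 1/R + 1/(jωL)
Y = (0.003333 − j0.006956) S
|Y| = 0.007713 S → |Z| = 1/|Y| = 129.6 Ω, ∠Z = −∠Y = 64.40°
I = V/|Z| = 21.9/129.6 = 168.9 mA

168.9 mA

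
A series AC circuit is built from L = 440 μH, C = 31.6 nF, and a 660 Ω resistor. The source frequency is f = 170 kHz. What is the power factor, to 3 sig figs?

ω = 2πf = 1.068e+06 rad/s
X_L = ωL = 470 Ω
X_C = 1/(ωC) = 29.6 Ω
Net reactance X = X_L − X_C = 440 Ω
Z = 660 + j440 Ω
|Z| = √(660² + 440²) = 793 Ω
∠Z = arctan(440/660) = 33.7°
cos φ = cos(33.7°) = 0.832

0.832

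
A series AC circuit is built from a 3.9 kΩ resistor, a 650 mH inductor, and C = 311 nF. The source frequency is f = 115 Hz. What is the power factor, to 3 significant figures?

ω = 2πf = 722.6 rad/s
X_L = ωL = 470 Ω
X_C = 1/(ωC) = 4450 Ω
Net reactance X = X_L − X_C = -3980 Ω
Z = 3900 − j3980 Ω
|Z| = √(3900² + 3980²) = 5570 Ω
∠Z = arctan(-3980/3900) = -45.6°
cos φ = cos(-45.6°) = 0.700

0.700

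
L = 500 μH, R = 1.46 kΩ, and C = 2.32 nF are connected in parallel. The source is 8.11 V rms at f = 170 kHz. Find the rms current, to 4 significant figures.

ω = 2πf = 1.068e+06 rad/s
X_L = ωL = 534.1 Ω
X_C = 1/(ωC) = 403.5 Ω
Parallel: admittances add. Y = 1/R + 1/(jωL) + jωC
Y = (0.0006849 + j0.0006057) S
|Y| = 0.0009143 S → |Z| = 1/|Y| = 1094 Ω, ∠Z = −∠Y = -41.49°
I = V/|Z| = 8.11/1094 = 7.415 mA

7.415 mA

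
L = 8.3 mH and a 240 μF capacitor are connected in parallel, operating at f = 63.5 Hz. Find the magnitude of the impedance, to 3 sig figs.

4.85 Ω

ω = 2πf = 399.0 rad/s
X_L = ωL = 3.31 Ω
X_C = 1/(ωC) = 10.4 Ω
Parallel: admittances add. Y = 1/(jωL) + jωC
Y = (0 − j0.206) S
|Y| = 0.206 S → |Z| = 1/|Y| = 4.85 Ω, ∠Z = −∠Y = 90.0°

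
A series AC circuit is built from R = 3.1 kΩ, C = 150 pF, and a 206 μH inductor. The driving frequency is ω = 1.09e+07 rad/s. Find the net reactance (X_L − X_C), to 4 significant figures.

1634 Ω

X_L = ωL = 2245 Ω
X_C = 1/(ωC) = 611.6 Ω
X = 2245 − 611.6 = 1634 Ω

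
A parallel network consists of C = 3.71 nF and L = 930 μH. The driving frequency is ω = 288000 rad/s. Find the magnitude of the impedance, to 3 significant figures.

X_L = ωL = 268 Ω
X_C = 1/(ωC) = 936 Ω
Parallel: admittances add. Y = 1/(jωL) + jωC
Y = (0 − j0.00267) S
|Y| = 0.00267 S → |Z| = 1/|Y| = 375 Ω, ∠Z = −∠Y = 90.0°

375 Ω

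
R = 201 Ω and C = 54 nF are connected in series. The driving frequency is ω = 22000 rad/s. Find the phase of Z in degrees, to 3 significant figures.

-76.6°

X_C = 1/(ωC) = 842 Ω
Z = 201 − j842 Ω
|Z| = √(201² + 842²) = 865 Ω
∠Z = arctan(-842/201) = -76.6°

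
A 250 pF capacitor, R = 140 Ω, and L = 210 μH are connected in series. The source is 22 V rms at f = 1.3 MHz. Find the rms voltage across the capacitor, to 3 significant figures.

ω = 2πf = 8.168e+06 rad/s
X_L = ωL = 1720 Ω
X_C = 1/(ωC) = 490 Ω
Net reactance X = X_L − X_C = 1230 Ω
Z = 140 + j1230 Ω
|Z| = √(140² + 1230²) = 1230 Ω
I = V/|Z| = 17.8 mA
V_C = I·|Z_C| = 0.0178 × 490 = 8.73 V

8.73 V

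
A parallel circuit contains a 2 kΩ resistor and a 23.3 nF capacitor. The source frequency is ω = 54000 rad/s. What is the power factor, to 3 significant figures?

0.369

X_C = 1/(ωC) = 795 Ω
Parallel: admittances add. Y = 1/R + jωC
Y = (0.000500 + j0.00126) S
|Y| = 0.00135 S → |Z| = 1/|Y| = 739 Ω, ∠Z = −∠Y = -68.3°
cos φ = cos(-68.3°) = 0.369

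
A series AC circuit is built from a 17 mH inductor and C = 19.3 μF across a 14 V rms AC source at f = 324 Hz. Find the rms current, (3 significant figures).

1.53 A

ω = 2πf = 2036 rad/s
X_L = ωL = 34.6 Ω
X_C = 1/(ωC) = 25.5 Ω
Net reactance X = X_L − X_C = 9.16 Ω
Z = j9.16 Ω
|Z| = √(0² + 9.16²) = 9.16 Ω
I = V/|Z| = 14/9.16 = 1.53 A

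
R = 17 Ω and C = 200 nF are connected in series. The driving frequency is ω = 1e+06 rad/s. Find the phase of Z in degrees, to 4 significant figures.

-16.39°

X_C = 1/(ωC) = 5.000 Ω
Z = 17.00 − j5.000 Ω
|Z| = √(17.00² + 5.000²) = 17.72 Ω
∠Z = arctan(-5.000/17.00) = -16.39°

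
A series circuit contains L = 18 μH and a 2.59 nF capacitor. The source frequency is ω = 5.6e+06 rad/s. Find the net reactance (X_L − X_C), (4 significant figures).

31.85 Ω

X_L = ωL = 100.8 Ω
X_C = 1/(ωC) = 68.95 Ω
X = 100.8 − 68.95 = 31.85 Ω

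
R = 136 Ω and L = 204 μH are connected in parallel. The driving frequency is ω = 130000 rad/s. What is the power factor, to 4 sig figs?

X_L = ωL = 26.52 Ω
Parallel: admittances add. Y = 1/R + 1/(jωL)
Y = (0.007353 − j0.03771) S
|Y| = 0.03842 S → |Z| = 1/|Y| = 26.03 Ω, ∠Z = −∠Y = 78.97°
cos φ = cos(78.97°) = 0.1914

0.1914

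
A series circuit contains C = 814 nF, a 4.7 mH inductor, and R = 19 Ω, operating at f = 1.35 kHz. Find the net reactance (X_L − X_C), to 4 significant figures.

ω = 2πf = 8482 rad/s
X_L = ωL = 39.87 Ω
X_C = 1/(ωC) = 144.8 Ω
X = 39.87 − 144.8 = -105.0 Ω

-105.0 Ω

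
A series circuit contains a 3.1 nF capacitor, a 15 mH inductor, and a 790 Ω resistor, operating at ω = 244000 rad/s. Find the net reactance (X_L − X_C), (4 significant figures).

X_L = ωL = 3660 Ω
X_C = 1/(ωC) = 1322 Ω
X = 3660 − 1322 = 2338 Ω

2338 Ω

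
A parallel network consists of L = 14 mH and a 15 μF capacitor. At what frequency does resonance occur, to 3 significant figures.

347 Hz

ω₀ = 1/√(LC) = 1/√(0.014 × 1.5e-05) = 2182 rad/s
f₀ = ω₀/(2π) = 347 Hz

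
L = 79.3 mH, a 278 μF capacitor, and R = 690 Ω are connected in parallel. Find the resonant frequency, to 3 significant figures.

ω₀ = 1/√(LC) = 1/√(0.0793 × 0.000278) = 213.0 rad/s
f₀ = ω₀/(2π) = 33.9 Hz

33.9 Hz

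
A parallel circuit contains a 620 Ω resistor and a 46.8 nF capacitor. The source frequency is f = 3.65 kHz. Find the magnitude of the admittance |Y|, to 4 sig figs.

ω = 2πf = 22930 rad/s
X_C = 1/(ωC) = 931.7 Ω
Parallel: admittances add. Y = 1/R + jωC
Y = (0.001613 + j0.001073) S
|Y| = 0.001937 S → |Z| = 1/|Y| = 516.2 Ω, ∠Z = −∠Y = -33.64°

1.937 mS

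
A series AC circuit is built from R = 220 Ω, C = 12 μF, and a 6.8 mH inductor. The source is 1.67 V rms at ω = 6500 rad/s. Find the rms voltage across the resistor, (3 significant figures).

1.65 V

X_L = ωL = 44.2 Ω
X_C = 1/(ωC) = 12.8 Ω
Net reactance X = X_L − X_C = 31.4 Ω
Z = 220 + j31.4 Ω
|Z| = √(220² + 31.4²) = 222 Ω
I = V/|Z| = 7.51 mA
V_R = I·|Z_R| = 0.00751 × 220 = 1.65 V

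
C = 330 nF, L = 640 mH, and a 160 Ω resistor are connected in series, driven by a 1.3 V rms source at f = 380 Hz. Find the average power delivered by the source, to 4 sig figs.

ω = 2πf = 2388 rad/s
X_L = ωL = 1528 Ω
X_C = 1/(ωC) = 1269 Ω
Net reactance X = X_L − X_C = 258.9 Ω
Z = 160.0 + j258.9 Ω
|Z| = √(160.0² + 258.9²) = 304.3 Ω
∠Z = arctan(258.9/160.0) = 58.28°
I = V/|Z| = 4.271 mA
P = VI cos φ = 1.3 × 0.004271 × cos(58.28°) = 2.919 mW

2.919 mW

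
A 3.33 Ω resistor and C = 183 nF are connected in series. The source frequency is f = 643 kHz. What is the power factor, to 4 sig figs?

ω = 2πf = 4.04e+06 rad/s
X_C = 1/(ωC) = 1.353 Ω
Z = 3.330 − j1.353 Ω
|Z| = √(3.330² + 1.353²) = 3.594 Ω
∠Z = arctan(-1.353/3.330) = -22.11°
cos φ = cos(-22.11°) = 0.9265

0.9265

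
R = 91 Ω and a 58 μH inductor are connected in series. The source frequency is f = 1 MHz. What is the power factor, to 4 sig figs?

0.2423

ω = 2πf = 6.283e+06 rad/s
X_L = ωL = 364.4 Ω
Z = 91.00 + j364.4 Ω
|Z| = √(91.00² + 364.4²) = 375.6 Ω
∠Z = arctan(364.4/91.00) = 75.98°
cos φ = cos(75.98°) = 0.2423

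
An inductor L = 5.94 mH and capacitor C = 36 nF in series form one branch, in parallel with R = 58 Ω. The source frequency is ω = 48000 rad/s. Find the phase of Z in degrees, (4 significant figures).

-11.18°

X_L = ωL = 285.1 Ω
X_C = 1/(ωC) = 578.7 Ω
Branch 1: Z₁ = R = 58.00 Ω
Branch 2 (series LC): Z₂ = j(X_L − X_C) = −j293.6 Ω
Parallel: Z = Z₁Z₂/(Z₁+Z₂), |Z| = 56.90 Ω, ∠Z = -11.18°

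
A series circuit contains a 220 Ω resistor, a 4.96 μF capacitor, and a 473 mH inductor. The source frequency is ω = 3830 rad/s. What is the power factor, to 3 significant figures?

0.124

X_L = ωL = 1810 Ω
X_C = 1/(ωC) = 52.6 Ω
Net reactance X = X_L − X_C = 1760 Ω
Z = 220 + j1760 Ω
|Z| = √(220² + 1760²) = 1770 Ω
∠Z = arctan(1760/220) = 82.9°
cos φ = cos(82.9°) = 0.124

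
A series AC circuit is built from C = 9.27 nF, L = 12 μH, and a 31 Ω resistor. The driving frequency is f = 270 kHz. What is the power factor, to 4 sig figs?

0.5827

ω = 2πf = 1.696e+06 rad/s
X_L = ωL = 20.36 Ω
X_C = 1/(ωC) = 63.59 Ω
Net reactance X = X_L − X_C = -43.23 Ω
Z = 31.00 − j43.23 Ω
|Z| = √(31.00² + 43.23²) = 53.20 Ω
∠Z = arctan(-43.23/31.00) = -54.36°
cos φ = cos(-54.36°) = 0.5827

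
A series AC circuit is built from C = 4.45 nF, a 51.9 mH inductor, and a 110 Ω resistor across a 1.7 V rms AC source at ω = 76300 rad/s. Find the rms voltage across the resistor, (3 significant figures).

0.183 V

X_L = ωL = 3960 Ω
X_C = 1/(ωC) = 2950 Ω
Net reactance X = X_L − X_C = 1010 Ω
Z = 110 + j1010 Ω
|Z| = √(110² + 1010²) = 1020 Ω
I = V/|Z| = 1.67 mA
V_R = I·|Z_R| = 0.00167 × 110 = 0.183 V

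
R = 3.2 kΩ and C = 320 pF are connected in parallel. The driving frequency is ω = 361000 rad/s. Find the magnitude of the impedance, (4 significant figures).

X_C = 1/(ωC) = 8657 Ω
Parallel: admittances add. Y = 1/R + jωC
Y = (0.0003125 + j0.0001155) S
|Y| = 0.0003332 S → |Z| = 1/|Y| = 3001 Ω, ∠Z = −∠Y = -20.29°

3001 Ω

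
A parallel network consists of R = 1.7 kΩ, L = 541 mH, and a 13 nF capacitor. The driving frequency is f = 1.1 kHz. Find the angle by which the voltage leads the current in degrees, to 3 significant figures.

16.8°

ω = 2πf = 6912 rad/s
X_L = ωL = 3740 Ω
X_C = 1/(ωC) = 11100 Ω
Parallel: admittances add. Y = 1/R + 1/(jωL) + jωC
Y = (0.000588 − j0.000178) S
|Y| = 0.000614 S → |Z| = 1/|Y| = 1630 Ω, ∠Z = −∠Y = 16.8°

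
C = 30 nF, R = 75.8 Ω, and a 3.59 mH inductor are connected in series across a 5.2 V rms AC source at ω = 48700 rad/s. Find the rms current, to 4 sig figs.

10.09 mA

X_L = ωL = 174.8 Ω
X_C = 1/(ωC) = 684.5 Ω
Net reactance X = X_L − X_C = -509.6 Ω
Z = 75.80 − j509.6 Ω
|Z| = √(75.80² + 509.6²) = 515.2 Ω
I = V/|Z| = 5.2/515.2 = 10.09 mA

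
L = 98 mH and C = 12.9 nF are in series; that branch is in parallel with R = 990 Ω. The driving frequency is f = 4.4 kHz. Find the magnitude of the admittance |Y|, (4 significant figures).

10.61 mS

ω = 2πf = 27650 rad/s
X_L = ωL = 2709 Ω
X_C = 1/(ωC) = 2804 Ω
Branch 1: Z₁ = R = 990.0 Ω
Branch 2 (series LC): Z₂ = j(X_L − X_C) = −j94.69 Ω
Parallel: Z = Z₁Z₂/(Z₁+Z₂), |Z| = 94.26 Ω, ∠Z = -84.54°
|Y| = 1/|Z| = 10.61 mS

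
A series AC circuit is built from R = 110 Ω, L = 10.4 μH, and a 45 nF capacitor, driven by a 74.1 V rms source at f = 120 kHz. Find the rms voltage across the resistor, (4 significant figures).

72.71 V

ω = 2πf = 754000 rad/s
X_L = ωL = 7.841 Ω
X_C = 1/(ωC) = 29.47 Ω
Net reactance X = X_L − X_C = -21.63 Ω
Z = 110.0 − j21.63 Ω
|Z| = √(110.0² + 21.63²) = 112.1 Ω
I = V/|Z| = 661.0 mA
V_R = I·|Z_R| = 0.6610 × 110.0 = 72.71 V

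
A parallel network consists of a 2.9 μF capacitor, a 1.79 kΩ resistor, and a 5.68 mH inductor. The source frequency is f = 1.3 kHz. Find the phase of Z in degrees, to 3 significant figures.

ω = 2πf = 8168 rad/s
X_L = ωL = 46.4 Ω
X_C = 1/(ωC) = 42.2 Ω
Parallel: admittances add. Y = 1/R + 1/(jωL) + jωC
Y = (0.000559 + j0.00213) S
|Y| = 0.00221 S → |Z| = 1/|Y| = 453 Ω, ∠Z = −∠Y = -75.3°

-75.3°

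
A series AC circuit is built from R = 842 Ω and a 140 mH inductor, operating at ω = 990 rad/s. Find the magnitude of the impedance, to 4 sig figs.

853.3 Ω

X_L = ωL = 138.6 Ω
Z = 842.0 + j138.6 Ω
|Z| = √(842.0² + 138.6²) = 853.3 Ω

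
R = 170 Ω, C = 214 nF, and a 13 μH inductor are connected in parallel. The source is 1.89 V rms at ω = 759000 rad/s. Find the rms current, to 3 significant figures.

116 mA

X_L = ωL = 9.87 Ω
X_C = 1/(ωC) = 6.16 Ω
Parallel: admittances add. Y = 1/R + 1/(jωL) + jωC
Y = (0.00588 + j0.0611) S
|Y| = 0.0614 S → |Z| = 1/|Y| = 16.3 Ω, ∠Z = −∠Y = -84.5°
I = V/|Z| = 1.89/16.3 = 116 mA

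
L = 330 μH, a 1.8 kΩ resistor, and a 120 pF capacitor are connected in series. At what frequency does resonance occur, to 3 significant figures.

800 kHz

ω₀ = 1/√(LC) = 1/√(0.00033 × 1.2e-10) = 5.025e+06 rad/s
f₀ = ω₀/(2π) = 800 kHz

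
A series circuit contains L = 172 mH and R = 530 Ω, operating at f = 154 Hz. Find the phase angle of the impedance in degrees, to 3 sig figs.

17.4°

ω = 2πf = 967.6 rad/s
X_L = ωL = 166 Ω
Z = 530 + j166 Ω
|Z| = √(530² + 166²) = 556 Ω
∠Z = arctan(166/530) = 17.4°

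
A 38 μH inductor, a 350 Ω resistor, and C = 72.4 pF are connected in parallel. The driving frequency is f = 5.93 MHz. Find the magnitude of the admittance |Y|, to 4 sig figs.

3.483 mS

ω = 2πf = 3.726e+07 rad/s
X_L = ωL = 1416 Ω
X_C = 1/(ωC) = 370.7 Ω
Parallel: admittances add. Y = 1/R + 1/(jωL) + jωC
Y = (0.002857 + j0.001991) S
|Y| = 0.003483 S → |Z| = 1/|Y| = 287.1 Ω, ∠Z = −∠Y = -34.87°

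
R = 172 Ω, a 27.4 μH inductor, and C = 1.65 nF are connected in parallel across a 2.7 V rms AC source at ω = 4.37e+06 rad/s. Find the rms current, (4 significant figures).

16.00 mA

X_L = ωL = 119.7 Ω
X_C = 1/(ωC) = 138.7 Ω
Parallel: admittances add. Y = 1/R + 1/(jωL) + jωC
Y = (0.005814 − j0.001141) S
|Y| = 0.005925 S → |Z| = 1/|Y| = 168.8 Ω, ∠Z = −∠Y = 11.10°
I = V/|Z| = 2.7/168.8 = 16.00 mA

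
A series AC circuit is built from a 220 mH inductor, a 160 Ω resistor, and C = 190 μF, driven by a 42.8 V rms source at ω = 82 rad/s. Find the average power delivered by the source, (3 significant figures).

X_L = ωL = 18.0 Ω
X_C = 1/(ωC) = 64.2 Ω
Net reactance X = X_L − X_C = -46.1 Ω
Z = 160 − j46.1 Ω
|Z| = √(160² + 46.1²) = 167 Ω
∠Z = arctan(-46.1/160) = -16.1°
I = V/|Z| = 257 mA
P = VI cos φ = 42.8 × 0.257 × cos(-16.1°) = 10.6 W

10.6 W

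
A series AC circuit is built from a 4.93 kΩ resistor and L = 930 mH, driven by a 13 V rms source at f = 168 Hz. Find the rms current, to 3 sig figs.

ω = 2πf = 1056 rad/s
X_L = ωL = 982 Ω
Z = 4930 + j982 Ω
|Z| = √(4930² + 982²) = 5030 Ω
I = V/|Z| = 13/5030 = 2.59 mA

2.59 mA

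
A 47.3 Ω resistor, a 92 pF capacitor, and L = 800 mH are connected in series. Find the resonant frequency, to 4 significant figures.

ω₀ = 1/√(LC) = 1/√(0.8 × 9.2e-11) = 116600 rad/s
f₀ = ω₀/(2π) = 18.55 kHz

18.55 kHz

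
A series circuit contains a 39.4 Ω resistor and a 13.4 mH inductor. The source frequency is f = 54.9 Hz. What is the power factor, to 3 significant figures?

ω = 2πf = 344.9 rad/s
X_L = ωL = 4.62 Ω
Z = 39.4 + j4.62 Ω
|Z| = √(39.4² + 4.62²) = 39.7 Ω
∠Z = arctan(4.62/39.4) = 6.69°
cos φ = cos(6.69°) = 0.993

0.993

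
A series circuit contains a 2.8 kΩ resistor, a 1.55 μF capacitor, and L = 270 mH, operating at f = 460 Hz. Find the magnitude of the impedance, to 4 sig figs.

2855 Ω

ω = 2πf = 2890 rad/s
X_L = ωL = 780.4 Ω
X_C = 1/(ωC) = 223.2 Ω
Net reactance X = X_L − X_C = 557.2 Ω
Z = 2800 + j557.2 Ω
|Z| = √(2800² + 557.2²) = 2855 Ω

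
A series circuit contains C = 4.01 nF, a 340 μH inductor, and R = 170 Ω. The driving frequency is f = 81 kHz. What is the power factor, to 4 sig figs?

ω = 2πf = 508900 rad/s
X_L = ωL = 173.0 Ω
X_C = 1/(ωC) = 490.0 Ω
Net reactance X = X_L − X_C = -317.0 Ω
Z = 170.0 − j317.0 Ω
|Z| = √(170.0² + 317.0²) = 359.7 Ω
∠Z = arctan(-317.0/170.0) = -61.79°
cos φ = cos(-61.79°) = 0.4727

0.4727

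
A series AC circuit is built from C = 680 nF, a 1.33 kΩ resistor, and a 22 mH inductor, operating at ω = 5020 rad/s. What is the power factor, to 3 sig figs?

X_L = ωL = 110 Ω
X_C = 1/(ωC) = 293 Ω
Net reactance X = X_L − X_C = -183 Ω
Z = 1330 − j183 Ω
|Z| = √(1330² + 183²) = 1340 Ω
∠Z = arctan(-183/1330) = -7.81°
cos φ = cos(-7.81°) = 0.991

0.991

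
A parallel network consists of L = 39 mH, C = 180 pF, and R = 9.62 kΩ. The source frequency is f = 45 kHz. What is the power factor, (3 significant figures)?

ω = 2πf = 282700 rad/s
X_L = ωL = 11000 Ω
X_C = 1/(ωC) = 19600 Ω
Parallel: admittances add. Y = 1/R + 1/(jωL) + jωC
Y = (0.000104 − j3.98e-05) S
|Y| = 0.000111 S → |Z| = 1/|Y| = 8980 Ω, ∠Z = −∠Y = 20.9°
cos φ = cos(20.9°) = 0.934

0.934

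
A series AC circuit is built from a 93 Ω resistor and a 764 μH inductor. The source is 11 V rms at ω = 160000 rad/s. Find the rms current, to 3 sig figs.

71.6 mA

X_L = ωL = 122 Ω
Z = 93.0 + j122 Ω
|Z| = √(93.0² + 122²) = 154 Ω
I = V/|Z| = 11/154 = 71.6 mA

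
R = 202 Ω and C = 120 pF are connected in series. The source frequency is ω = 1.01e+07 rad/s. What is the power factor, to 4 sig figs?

0.2378

X_C = 1/(ωC) = 825.1 Ω
Z = 202.0 − j825.1 Ω
|Z| = √(202.0² + 825.1²) = 849.4 Ω
∠Z = arctan(-825.1/202.0) = -76.24°
cos φ = cos(-76.24°) = 0.2378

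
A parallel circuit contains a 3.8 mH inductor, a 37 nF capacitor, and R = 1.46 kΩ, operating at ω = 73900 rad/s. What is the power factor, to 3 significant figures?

X_L = ωL = 281 Ω
X_C = 1/(ωC) = 366 Ω
Parallel: admittances add. Y = 1/R + 1/(jωL) + jωC
Y = (0.000685 − j0.000827) S
|Y| = 0.00107 S → |Z| = 1/|Y| = 931 Ω, ∠Z = −∠Y = 50.4°
cos φ = cos(50.4°) = 0.638

0.638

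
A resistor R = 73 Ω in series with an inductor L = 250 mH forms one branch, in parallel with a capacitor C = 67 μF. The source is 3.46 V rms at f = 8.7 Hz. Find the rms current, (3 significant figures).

46.0 mA

ω = 2πf = 54.66 rad/s
X_L = ωL = 13.7 Ω
X_C = 1/(ωC) = 273 Ω
Branch 1 (R+jX_L): Z₁ = 73.0 + j13.7 Ω, |Z₁| = 74.3 Ω
Branch 2 (−jX_C): Z₂ = −j273 Ω
Parallel: Z = Z₁Z₂/(Z₁+Z₂), |Z| = 75.3 Ω, ∠Z = -5.12°
I = V/|Z| = 3.46/75.3 = 46.0 mA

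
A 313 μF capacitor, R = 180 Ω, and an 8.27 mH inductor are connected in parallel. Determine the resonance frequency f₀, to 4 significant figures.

98.92 Hz

ω₀ = 1/√(LC) = 1/√(0.00827 × 0.000313) = 621.5 rad/s
f₀ = ω₀/(2π) = 98.92 Hz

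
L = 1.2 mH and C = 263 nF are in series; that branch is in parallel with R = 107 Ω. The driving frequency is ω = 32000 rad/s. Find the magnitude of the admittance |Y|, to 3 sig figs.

X_L = ωL = 38.4 Ω
X_C = 1/(ωC) = 119 Ω
Branch 1: Z₁ = R = 107 Ω
Branch 2 (series LC): Z₂ = j(X_L − X_C) = −j80.4 Ω
Parallel: Z = Z₁Z₂/(Z₁+Z₂), |Z| = 64.3 Ω, ∠Z = -53.1°
|Y| = 1/|Z| = 15.6 mS

15.6 mS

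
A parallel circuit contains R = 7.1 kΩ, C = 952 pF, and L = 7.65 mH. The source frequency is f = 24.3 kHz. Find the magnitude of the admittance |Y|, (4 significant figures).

ω = 2πf = 152700 rad/s
X_L = ωL = 1168 Ω
X_C = 1/(ωC) = 6880 Ω
Parallel: admittances add. Y = 1/R + 1/(jωL) + jωC
Y = (0.0001408 − j0.0007108) S
|Y| = 0.0007246 S → |Z| = 1/|Y| = 1380 Ω, ∠Z = −∠Y = 78.79°

724.6 μS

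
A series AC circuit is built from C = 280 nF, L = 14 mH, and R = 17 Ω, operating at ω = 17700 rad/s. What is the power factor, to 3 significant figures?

0.346

X_L = ωL = 248 Ω
X_C = 1/(ωC) = 202 Ω
Net reactance X = X_L − X_C = 46.0 Ω
Z = 17.0 + j46.0 Ω
|Z| = √(17.0² + 46.0²) = 49.1 Ω
∠Z = arctan(46.0/17.0) = 69.7°
cos φ = cos(69.7°) = 0.346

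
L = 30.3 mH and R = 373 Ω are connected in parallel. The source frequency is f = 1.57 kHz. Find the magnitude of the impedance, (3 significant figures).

233 Ω

ω = 2πf = 9865 rad/s
X_L = ωL = 299 Ω
Parallel: admittances add. Y = 1/R + 1/(jωL)
Y = (0.00268 − j0.00335) S
|Y| = 0.00429 S → |Z| = 1/|Y| = 233 Ω, ∠Z = −∠Y = 51.3°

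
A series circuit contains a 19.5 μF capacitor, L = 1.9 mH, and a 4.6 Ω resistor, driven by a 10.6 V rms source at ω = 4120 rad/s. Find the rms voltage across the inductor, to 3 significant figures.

12.7 V

X_L = ωL = 7.83 Ω
X_C = 1/(ωC) = 12.4 Ω
Net reactance X = X_L − X_C = -4.62 Ω
Z = 4.60 − j4.62 Ω
|Z| = √(4.60² + 4.62²) = 6.52 Ω
I = V/|Z| = 1.63 A
V_L = I·|Z_L| = 1.63 × 7.83 = 12.7 V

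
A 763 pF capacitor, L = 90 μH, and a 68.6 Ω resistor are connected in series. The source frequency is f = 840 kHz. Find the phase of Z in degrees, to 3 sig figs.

73.2°

ω = 2πf = 5.278e+06 rad/s
X_L = ωL = 475 Ω
X_C = 1/(ωC) = 248 Ω
Net reactance X = X_L − X_C = 227 Ω
Z = 68.6 + j227 Ω
|Z| = √(68.6² + 227²) = 237 Ω
∠Z = arctan(227/68.6) = 73.2°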